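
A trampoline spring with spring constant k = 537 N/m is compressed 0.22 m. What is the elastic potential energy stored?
PE = ½kx² = ½(537)(0.22)² = 13.0 J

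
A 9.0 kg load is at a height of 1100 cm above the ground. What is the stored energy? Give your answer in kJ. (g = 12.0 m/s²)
Convert to SI: m = 9.0 kg, h = 11.0 m
PE = mgh = (9.0)(12.0)(11.0) = 1188.0 J = 1.188 kJ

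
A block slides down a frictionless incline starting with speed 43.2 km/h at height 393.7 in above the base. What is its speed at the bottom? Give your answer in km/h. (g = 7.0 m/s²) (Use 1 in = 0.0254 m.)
Convert to SI: v₀ = 12.0 m/s, h = 9.99998 m
½mv₀² + mgh = ½mv² ⇒ v = √(v₀² + 2gh) = √(12.0² + 2·7.0·9.99998) = 16.8523 m/s = 60.67 km/h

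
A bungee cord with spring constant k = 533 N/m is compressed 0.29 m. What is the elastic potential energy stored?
PE = ½kx² = ½(533)(0.29)² = 22.41 J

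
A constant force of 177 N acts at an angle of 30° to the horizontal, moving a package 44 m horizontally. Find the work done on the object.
W = F·d·cosθ = (177)(44)cos(30°) = 6745 J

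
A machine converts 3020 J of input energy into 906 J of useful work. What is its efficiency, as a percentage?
η = W_out/W_in = 906/3020 = 30.0%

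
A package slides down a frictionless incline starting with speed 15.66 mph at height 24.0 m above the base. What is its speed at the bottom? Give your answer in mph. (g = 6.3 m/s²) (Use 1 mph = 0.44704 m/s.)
Convert to SI: v₀ = 7.00065 m/s, h = 24.0 m
½mv₀² + mgh = ½mv² ⇒ v = √(v₀² + 2gh) = √(7.00065² + 2·6.3·24.0) = 18.7459 m/s = 41.93 mph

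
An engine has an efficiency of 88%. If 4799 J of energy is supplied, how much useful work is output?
W_out = η·W_in = 0.88·4799 = 4223.12 J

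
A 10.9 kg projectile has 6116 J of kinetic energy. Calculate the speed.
v = √(2·KE/m) = √(2·6116/10.9) = 33.5 m/s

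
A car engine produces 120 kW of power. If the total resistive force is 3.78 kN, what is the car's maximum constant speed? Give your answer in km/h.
Convert to SI: F = 3780.0 N
P = Fv ⇒ v = P/F = 120000 W/3780.0 N = 31.746 m/s = 114.3 km/h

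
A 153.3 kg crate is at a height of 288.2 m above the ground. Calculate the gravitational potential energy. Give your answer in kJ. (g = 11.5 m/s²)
PE = mgh = (153.3)(11.5)(288.2) = 508082 J = 508.1 kJ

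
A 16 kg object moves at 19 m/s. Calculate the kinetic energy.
KE = ½mv² = ½(16)(19)² = 2888.0 J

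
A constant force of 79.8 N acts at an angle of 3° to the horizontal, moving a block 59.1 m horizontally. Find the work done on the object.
W = F·d·cosθ = (79.8)(59.1)cos(3°) = 4710 J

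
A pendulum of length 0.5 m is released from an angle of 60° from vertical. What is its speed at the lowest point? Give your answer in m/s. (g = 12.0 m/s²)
h = L(1 − cosθ) = 0.5(1 − cos60°) = 0.25 m
v = √(2gh) = √(2·12.0·0.25) = 2.449 m/s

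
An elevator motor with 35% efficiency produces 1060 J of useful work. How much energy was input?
W_in = W_out/η = 1060/0.35 = 3029 J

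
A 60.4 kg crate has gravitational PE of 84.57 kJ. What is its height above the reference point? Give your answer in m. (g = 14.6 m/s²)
Convert to SI: m = 60.4 kg, PE = 84570.0 J
h = PE/(mg) = 84570.0/(60.4·14.6) = 95.9 m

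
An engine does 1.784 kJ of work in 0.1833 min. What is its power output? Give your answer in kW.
Convert to SI: W = 1784.0 J, t = 10.998 s
P = W/t = 1784.0/10.998 = 162.211 W = 0.1622 kW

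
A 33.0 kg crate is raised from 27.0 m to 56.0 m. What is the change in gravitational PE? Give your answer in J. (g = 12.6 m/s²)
ΔPE = mgΔh = (33.0)(12.6)(29.0) = 12060 J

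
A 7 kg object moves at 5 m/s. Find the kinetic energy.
KE = ½mv² = ½(7)(5)² = 87.5 J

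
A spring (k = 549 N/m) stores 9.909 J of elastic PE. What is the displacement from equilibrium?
x = √(2·PE/k) = √(2·9.909/549) = 0.19 m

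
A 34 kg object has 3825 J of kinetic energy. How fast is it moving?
v = √(2·KE/m) = √(2·3825/34) = 15.0 m/s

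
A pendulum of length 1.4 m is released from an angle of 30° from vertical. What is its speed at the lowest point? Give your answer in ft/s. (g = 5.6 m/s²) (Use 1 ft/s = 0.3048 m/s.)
h = L(1 − cosθ) = 1.4(1 − cos30°) = 0.187564 m
v = √(2gh) = √(2·5.6·0.187564) = 1.44939 m/s = 4.755 ft/s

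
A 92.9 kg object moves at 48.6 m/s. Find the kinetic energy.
KE = ½mv² = ½(92.9)(48.6)² = 109700 J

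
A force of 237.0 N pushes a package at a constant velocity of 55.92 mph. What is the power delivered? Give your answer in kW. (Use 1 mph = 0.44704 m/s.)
Convert to SI: F = 237.0 N, v = 24.9985 m/s
P = Fv = (237.0)(24.9985) = 5924.64 W = 5.925 kW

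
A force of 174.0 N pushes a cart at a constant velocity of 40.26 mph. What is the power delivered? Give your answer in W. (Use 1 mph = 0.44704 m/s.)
Convert to SI: F = 174.0 N, v = 17.9978 m/s
P = Fv = (174.0)(17.9978) = 3132 W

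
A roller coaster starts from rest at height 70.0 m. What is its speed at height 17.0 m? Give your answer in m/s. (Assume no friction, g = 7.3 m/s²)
mgh₁ = mgh₂ + ½mv² ⇒ v = √(2g(h₁−h₂)) = √(2·7.3·53.0) = 27.82 m/s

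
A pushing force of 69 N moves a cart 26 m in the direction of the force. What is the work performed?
W = F·d = (69)(26) = 1794 J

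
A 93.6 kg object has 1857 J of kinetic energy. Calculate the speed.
v = √(2·KE/m) = √(2·1857/93.6) = 6.299 m/s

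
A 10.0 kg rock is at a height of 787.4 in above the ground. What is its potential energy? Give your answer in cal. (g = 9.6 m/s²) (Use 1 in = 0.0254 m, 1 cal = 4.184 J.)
Convert to SI: m = 10.0 kg, h = 20.0 m
PE = mgh = (10.0)(9.6)(20.0) = 1920.0 J = 458.9 cal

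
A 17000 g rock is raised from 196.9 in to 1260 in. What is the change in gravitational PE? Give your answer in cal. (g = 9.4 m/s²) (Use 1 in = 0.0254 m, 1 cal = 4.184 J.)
Convert to SI: m = 17.0 kg, Δh = 27.0027 m
ΔPE = mgΔh = (17.0)(9.4)(27.0027) = 4315.04 J = 1031 cal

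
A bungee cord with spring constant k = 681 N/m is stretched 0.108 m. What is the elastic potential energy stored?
PE = ½kx² = ½(681)(0.108)² = 3.972 J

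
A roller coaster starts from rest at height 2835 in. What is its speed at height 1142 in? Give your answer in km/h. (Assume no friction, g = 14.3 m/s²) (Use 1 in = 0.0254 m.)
Convert to SI: h₁−h₂ = 43.0022 m
mgh₁ = mgh₂ + ½mv² ⇒ v = √(2g(h₁−h₂)) = √(2·14.3·43.0022) = 35.0694 m/s = 126.2 km/h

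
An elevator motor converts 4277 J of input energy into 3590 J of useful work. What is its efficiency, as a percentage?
η = W_out/W_in = 3590/4277 = 83.94%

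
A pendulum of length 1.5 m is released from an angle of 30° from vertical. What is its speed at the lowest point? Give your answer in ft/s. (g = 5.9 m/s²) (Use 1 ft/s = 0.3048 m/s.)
h = L(1 − cosθ) = 1.5(1 − cos30°) = 0.200962 m
v = √(2gh) = √(2·5.9·0.200962) = 1.53992 m/s = 5.052 ft/s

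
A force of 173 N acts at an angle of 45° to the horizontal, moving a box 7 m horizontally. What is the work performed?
W = F·d·cosθ = (173)(7)cos(45°) = 856.3 J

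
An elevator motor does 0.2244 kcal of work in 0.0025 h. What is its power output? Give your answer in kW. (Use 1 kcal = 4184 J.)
Convert to SI: W = 938.89 J, t = 9.0 s
P = W/t = 938.89/9.0 = 104.321 W = 0.1043 kW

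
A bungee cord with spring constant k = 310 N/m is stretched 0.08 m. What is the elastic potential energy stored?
PE = ½kx² = ½(310)(0.08)² = 0.992 J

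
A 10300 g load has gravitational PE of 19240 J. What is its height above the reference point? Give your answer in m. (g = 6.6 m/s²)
Convert to SI: m = 10.3 kg, PE = 19240.0 J
h = PE/(mg) = 19240.0/(10.3·6.6) = 283.0 m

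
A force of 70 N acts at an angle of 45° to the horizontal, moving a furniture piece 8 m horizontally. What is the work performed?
W = F·d·cosθ = (70)(8)cos(45°) = 396.0 J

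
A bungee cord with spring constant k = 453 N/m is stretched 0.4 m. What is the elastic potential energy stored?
PE = ½kx² = ½(453)(0.4)² = 36.24 J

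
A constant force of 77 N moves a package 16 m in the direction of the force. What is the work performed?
W = F·d = (77)(16) = 1232 J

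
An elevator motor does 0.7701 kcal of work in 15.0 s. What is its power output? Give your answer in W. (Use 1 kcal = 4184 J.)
Convert to SI: W = 3222.1 J, t = 15.0 s
P = W/t = 3222.1/15.0 = 214.8 W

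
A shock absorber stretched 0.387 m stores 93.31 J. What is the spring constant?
k = 2·PE/x² = 2·93.31/(0.387)² = 1246 N/m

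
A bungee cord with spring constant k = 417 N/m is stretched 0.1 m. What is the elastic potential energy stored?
PE = ½kx² = ½(417)(0.1)² = 2.085 J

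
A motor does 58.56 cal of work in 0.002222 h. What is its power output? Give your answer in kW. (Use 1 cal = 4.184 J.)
Convert to SI: W = 245.015 J, t = 7.9992 s
P = W/t = 245.015/7.9992 = 30.6299 W = 0.03063 kW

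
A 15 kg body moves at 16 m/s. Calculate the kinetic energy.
KE = ½mv² = ½(15)(16)² = 1920.0 J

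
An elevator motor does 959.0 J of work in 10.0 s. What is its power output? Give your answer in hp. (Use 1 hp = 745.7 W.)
P = W/t = 959.0/10.0 = 95.9 W = 0.1286 hp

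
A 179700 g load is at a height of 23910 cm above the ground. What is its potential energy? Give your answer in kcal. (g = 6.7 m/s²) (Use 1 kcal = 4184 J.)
Convert to SI: m = 179.7 kg, h = 239.1 m
PE = mgh = (179.7)(6.7)(239.1) = 287874 J = 68.8 kcal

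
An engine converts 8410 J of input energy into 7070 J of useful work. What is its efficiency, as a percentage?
η = W_out/W_in = 7070/8410 = 84.07%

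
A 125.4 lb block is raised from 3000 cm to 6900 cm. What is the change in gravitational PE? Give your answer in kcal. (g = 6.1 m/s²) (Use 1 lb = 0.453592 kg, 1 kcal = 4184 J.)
Convert to SI: m = 56.8804 kg, Δh = 39.0 m
ΔPE = mgΔh = (56.8804)(6.1)(39.0) = 13531.9 J = 3.234 kcal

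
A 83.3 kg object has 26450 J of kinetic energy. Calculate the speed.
v = √(2·KE/m) = √(2·26450/83.3) = 25.2 m/s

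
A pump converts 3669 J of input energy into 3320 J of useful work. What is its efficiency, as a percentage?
η = W_out/W_in = 3320/3669 = 90.49%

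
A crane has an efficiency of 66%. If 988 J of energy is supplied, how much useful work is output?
W_out = η·W_in = 0.66·988 = 652.08 J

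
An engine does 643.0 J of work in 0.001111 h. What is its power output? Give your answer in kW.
Convert to SI: W = 643.0 J, t = 3.9996 s
P = W/t = 643.0/3.9996 = 160.766 W = 0.1608 kW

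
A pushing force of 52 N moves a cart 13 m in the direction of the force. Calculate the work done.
W = F·d = (52)(13) = 676.0 J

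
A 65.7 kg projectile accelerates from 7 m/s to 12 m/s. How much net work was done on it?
W = ΔKE = ½m(v₂² − v₁²) = ½(65.7)(12² − 7²) = 3120.75 J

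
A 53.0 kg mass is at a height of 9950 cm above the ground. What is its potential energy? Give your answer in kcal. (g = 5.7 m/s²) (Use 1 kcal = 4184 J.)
Convert to SI: m = 53.0 kg, h = 99.5 m
PE = mgh = (53.0)(5.7)(99.5) = 30059.0 J = 7.184 kcal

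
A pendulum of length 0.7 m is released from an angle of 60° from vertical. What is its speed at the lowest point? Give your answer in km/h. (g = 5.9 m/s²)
h = L(1 − cosθ) = 0.7(1 − cos60°) = 0.35 m
v = √(2gh) = √(2·5.9·0.35) = 2.03224 m/s = 7.316 km/h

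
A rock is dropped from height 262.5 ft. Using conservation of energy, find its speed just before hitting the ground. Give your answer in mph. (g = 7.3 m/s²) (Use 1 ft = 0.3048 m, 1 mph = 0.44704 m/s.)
Convert to SI: h = 80.01 m
mgh = ½mv² ⇒ v = √(2gh) = √(2·7.3·80.01) = 34.1782 m/s = 76.45 mph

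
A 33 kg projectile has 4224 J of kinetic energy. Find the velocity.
v = √(2·KE/m) = √(2·4224/33) = 16.0 m/s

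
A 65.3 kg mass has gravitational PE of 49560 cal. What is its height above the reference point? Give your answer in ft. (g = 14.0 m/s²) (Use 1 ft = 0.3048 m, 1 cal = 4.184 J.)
Convert to SI: m = 65.3 kg, PE = 207359 J
h = PE/(mg) = 207359/(65.3·14.0) = 226.82 m = 744.2 ft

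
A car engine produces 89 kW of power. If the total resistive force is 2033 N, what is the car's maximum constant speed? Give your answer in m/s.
P = Fv ⇒ v = P/F = 89000 W/2033.0 N = 43.78 m/s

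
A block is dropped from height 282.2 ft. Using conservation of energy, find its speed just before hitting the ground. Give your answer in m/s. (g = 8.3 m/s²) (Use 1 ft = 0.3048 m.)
Convert to SI: h = 86.0146 m
mgh = ½mv² ⇒ v = √(2gh) = √(2·8.3·86.0146) = 37.79 m/s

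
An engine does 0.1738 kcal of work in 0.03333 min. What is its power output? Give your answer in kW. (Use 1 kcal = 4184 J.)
Convert to SI: W = 727.179 J, t = 1.9998 s
P = W/t = 727.179/1.9998 = 363.626 W = 0.3636 kW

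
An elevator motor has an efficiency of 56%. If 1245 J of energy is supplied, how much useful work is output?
W_out = η·W_in = 0.56·1245 = 697.2 J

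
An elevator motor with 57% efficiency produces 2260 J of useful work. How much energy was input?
W_in = W_out/η = 2260/0.57 = 3965 J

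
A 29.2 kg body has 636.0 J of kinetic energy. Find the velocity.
v = √(2·KE/m) = √(2·636.0/29.2) = 6.6 m/s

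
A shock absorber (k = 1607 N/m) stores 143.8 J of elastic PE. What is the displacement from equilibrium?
x = √(2·PE/k) = √(2·143.8/1607) = 0.423 m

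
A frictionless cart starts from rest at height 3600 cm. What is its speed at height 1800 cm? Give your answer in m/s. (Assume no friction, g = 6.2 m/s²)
Convert to SI: h₁−h₂ = 18.0 m
mgh₁ = mgh₂ + ½mv² ⇒ v = √(2g(h₁−h₂)) = √(2·6.2·18.0) = 14.94 m/s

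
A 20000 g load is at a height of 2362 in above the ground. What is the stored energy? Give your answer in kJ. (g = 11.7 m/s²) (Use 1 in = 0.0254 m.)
Convert to SI: m = 20.0 kg, h = 59.9948 m
PE = mgh = (20.0)(11.7)(59.9948) = 14038.8 J = 14.04 kJ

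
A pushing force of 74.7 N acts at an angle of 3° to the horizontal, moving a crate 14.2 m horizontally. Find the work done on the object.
W = F·d·cosθ = (74.7)(14.2)cos(3°) = 1059 J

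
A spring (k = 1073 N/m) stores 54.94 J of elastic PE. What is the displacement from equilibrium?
x = √(2·PE/k) = √(2·54.94/1073) = 0.32 m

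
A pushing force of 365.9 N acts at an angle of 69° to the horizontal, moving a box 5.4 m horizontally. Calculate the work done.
W = F·d·cosθ = (365.9)(5.4)cos(69°) = 708.1 J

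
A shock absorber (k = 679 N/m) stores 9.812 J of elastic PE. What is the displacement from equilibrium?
x = √(2·PE/k) = √(2·9.812/679) = 0.17 m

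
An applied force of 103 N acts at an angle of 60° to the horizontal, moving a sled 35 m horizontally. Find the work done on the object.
W = F·d·cosθ = (103)(35)cos(60°) = 1803 J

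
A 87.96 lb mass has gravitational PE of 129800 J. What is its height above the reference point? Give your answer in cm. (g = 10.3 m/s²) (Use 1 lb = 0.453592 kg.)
Convert to SI: m = 39.898 kg, PE = 129800 J
h = PE/(mg) = 129800/(39.898·10.3) = 315.854 m = 31590 cm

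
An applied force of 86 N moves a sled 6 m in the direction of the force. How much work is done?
W = F·d = (86)(6) = 516.0 J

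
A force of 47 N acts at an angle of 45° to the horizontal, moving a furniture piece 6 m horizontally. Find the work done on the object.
W = F·d·cosθ = (47)(6)cos(45°) = 199.4 J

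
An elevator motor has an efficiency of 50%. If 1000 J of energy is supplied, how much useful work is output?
W_out = η·W_in = 0.5·1000 = 500.0 J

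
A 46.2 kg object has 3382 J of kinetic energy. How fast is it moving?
v = √(2·KE/m) = √(2·3382/46.2) = 12.1 m/s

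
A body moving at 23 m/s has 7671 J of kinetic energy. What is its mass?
m = 2·KE/v² = 2·7671/(23)² = 29.0 kg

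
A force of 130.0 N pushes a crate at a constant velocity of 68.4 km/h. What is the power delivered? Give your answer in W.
Convert to SI: F = 130.0 N, v = 19.0 m/s
P = Fv = (130.0)(19.0) = 2470 W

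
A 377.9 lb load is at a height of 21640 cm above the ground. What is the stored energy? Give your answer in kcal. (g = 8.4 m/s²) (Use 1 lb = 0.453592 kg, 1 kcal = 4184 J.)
Convert to SI: m = 171.412 kg, h = 216.4 m
PE = mgh = (171.412)(8.4)(216.4) = 311587 J = 74.47 kcal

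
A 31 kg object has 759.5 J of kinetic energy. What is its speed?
v = √(2·KE/m) = √(2·759.5/31) = 7.0 m/s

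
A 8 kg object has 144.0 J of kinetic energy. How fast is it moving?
v = √(2·KE/m) = √(2·144.0/8) = 6.0 m/s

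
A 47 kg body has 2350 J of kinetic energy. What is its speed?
v = √(2·KE/m) = √(2·2350/47) = 10.0 m/s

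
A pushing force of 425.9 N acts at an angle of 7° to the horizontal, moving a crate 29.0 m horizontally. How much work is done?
W = F·d·cosθ = (425.9)(29.0)cos(7°) = 12260 J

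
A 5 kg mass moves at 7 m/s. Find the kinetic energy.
KE = ½mv² = ½(5)(7)² = 122.5 J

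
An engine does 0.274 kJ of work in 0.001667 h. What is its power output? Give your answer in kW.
Convert to SI: W = 274.0 J, t = 6.0012 s
P = W/t = 274.0/6.0012 = 45.6575 W = 0.04566 kW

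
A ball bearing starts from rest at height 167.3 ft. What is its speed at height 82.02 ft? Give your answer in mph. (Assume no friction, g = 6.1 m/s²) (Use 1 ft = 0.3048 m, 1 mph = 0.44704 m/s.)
Convert to SI: h₁−h₂ = 25.9933 m
mgh₁ = mgh₂ + ½mv² ⇒ v = √(2g(h₁−h₂)) = √(2·6.1·25.9933) = 17.8078 m/s = 39.83 mph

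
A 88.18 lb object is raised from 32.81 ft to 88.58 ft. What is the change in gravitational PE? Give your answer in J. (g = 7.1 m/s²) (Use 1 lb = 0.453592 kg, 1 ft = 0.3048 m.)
Convert to SI: m = 39.9977 kg, Δh = 16.9987 m
ΔPE = mgΔh = (39.9977)(7.1)(16.9987) = 4827 J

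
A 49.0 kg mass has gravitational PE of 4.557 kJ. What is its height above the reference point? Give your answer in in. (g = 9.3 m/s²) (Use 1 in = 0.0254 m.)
Convert to SI: m = 49.0 kg, PE = 4557.0 J
h = PE/(mg) = 4557.0/(49.0·9.3) = 10.0 m = 393.7 in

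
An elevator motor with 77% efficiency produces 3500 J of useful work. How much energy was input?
W_in = W_out/η = 3500/0.77 = 4545 J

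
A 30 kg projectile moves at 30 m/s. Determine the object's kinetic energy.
KE = ½mv² = ½(30)(30)² = 13500.0 J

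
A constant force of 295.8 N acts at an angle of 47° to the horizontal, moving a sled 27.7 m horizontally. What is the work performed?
W = F·d·cosθ = (295.8)(27.7)cos(47°) = 5588 J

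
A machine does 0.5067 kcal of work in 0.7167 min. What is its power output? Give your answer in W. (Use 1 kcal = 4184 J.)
Convert to SI: W = 2120.03 J, t = 43.002 s
P = W/t = 2120.03/43.002 = 49.3 W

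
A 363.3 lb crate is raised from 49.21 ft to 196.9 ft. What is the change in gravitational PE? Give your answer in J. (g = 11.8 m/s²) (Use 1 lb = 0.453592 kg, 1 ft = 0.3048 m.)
Convert to SI: m = 164.79 kg, Δh = 45.0159 m
ΔPE = mgΔh = (164.79)(11.8)(45.0159) = 87530 J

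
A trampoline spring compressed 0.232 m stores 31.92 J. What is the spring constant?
k = 2·PE/x² = 2·31.92/(0.232)² = 1186 N/m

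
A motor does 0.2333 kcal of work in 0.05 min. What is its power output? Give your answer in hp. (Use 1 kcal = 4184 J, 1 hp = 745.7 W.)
Convert to SI: W = 976.127 J, t = 3.0 s
P = W/t = 976.127/3.0 = 325.376 W = 0.4363 hp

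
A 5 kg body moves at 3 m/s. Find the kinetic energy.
KE = ½mv² = ½(5)(3)² = 22.5 J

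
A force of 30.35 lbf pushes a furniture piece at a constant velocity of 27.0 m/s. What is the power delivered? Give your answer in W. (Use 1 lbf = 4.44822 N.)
Convert to SI: F = 135.003 N, v = 27.0 m/s
P = Fv = (135.003)(27.0) = 3645 W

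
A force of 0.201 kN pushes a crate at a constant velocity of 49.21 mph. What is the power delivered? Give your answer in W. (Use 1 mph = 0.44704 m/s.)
Convert to SI: F = 201.0 N, v = 21.9988 m/s
P = Fv = (201.0)(21.9988) = 4422 W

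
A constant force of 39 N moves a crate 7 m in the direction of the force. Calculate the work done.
W = F·d = (39)(7) = 273.0 J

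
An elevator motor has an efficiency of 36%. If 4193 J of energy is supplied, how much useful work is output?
W_out = η·W_in = 0.36·4193 = 1509.48 J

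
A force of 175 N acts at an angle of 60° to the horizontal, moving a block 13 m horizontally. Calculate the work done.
W = F·d·cosθ = (175)(13)cos(60°) = 1138 J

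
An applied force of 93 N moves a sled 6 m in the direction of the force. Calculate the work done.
W = F·d = (93)(6) = 558.0 J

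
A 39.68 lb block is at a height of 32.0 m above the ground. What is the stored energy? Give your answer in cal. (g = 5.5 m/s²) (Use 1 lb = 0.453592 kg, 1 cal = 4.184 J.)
Convert to SI: m = 17.9985 kg, h = 32.0 m
PE = mgh = (17.9985)(5.5)(32.0) = 3167.74 J = 757.1 cal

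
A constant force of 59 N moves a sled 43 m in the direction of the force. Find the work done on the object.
W = F·d = (59)(43) = 2537 J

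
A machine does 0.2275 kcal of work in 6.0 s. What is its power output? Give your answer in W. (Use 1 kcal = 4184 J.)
Convert to SI: W = 951.86 J, t = 6.0 s
P = W/t = 951.86/6.0 = 158.6 W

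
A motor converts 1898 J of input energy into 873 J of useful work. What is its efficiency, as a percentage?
η = W_out/W_in = 873/1898 = 46.0%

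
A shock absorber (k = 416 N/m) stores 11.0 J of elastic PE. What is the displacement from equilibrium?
x = √(2·PE/k) = √(2·11.0/416) = 0.23 m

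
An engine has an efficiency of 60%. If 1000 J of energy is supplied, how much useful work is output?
W_out = η·W_in = 0.6·1000 = 600.0 J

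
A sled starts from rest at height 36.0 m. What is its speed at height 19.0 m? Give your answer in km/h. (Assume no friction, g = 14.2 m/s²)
mgh₁ = mgh₂ + ½mv² ⇒ v = √(2g(h₁−h₂)) = √(2·14.2·17.0) = 21.9727 m/s = 79.1 km/h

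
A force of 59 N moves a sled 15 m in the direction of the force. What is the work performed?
W = F·d = (59)(15) = 885.0 J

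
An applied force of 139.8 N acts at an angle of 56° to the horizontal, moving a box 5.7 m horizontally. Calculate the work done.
W = F·d·cosθ = (139.8)(5.7)cos(56°) = 445.6 J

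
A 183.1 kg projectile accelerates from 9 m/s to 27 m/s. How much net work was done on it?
W = ΔKE = ½m(v₂² − v₁²) = ½(183.1)(27² − 9²) = 59324.4 J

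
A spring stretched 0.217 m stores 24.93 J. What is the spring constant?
k = 2·PE/x² = 2·24.93/(0.217)² = 1059 N/m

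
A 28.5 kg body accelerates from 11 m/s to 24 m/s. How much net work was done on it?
W = ΔKE = ½m(v₂² − v₁²) = ½(28.5)(24² − 11²) = 6483.75 J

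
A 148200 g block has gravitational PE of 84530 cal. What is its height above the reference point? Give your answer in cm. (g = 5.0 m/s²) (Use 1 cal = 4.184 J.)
Convert to SI: m = 148.2 kg, PE = 353674 J
h = PE/(mg) = 353674/(148.2·5.0) = 477.292 m = 47730 cm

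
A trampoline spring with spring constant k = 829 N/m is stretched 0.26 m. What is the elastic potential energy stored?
PE = ½kx² = ½(829)(0.26)² = 28.02 J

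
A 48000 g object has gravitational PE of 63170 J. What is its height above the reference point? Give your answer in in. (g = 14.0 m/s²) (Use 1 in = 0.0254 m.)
Convert to SI: m = 48.0 kg, PE = 63170.0 J
h = PE/(mg) = 63170.0/(48.0·14.0) = 94.003 m = 3701 in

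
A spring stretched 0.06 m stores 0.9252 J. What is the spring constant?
k = 2·PE/x² = 2·0.9252/(0.06)² = 514.0 N/m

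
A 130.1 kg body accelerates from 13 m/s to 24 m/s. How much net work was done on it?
W = ΔKE = ½m(v₂² − v₁²) = ½(130.1)(24² − 13²) = 26475.35 J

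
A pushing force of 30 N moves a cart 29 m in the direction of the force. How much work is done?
W = F·d = (30)(29) = 870.0 J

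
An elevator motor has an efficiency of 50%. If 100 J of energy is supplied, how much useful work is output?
W_out = η·W_in = 0.5·100 = 50.0 J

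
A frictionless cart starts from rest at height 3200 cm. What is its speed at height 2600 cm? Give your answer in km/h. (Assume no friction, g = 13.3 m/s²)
Convert to SI: h₁−h₂ = 6.0 m
mgh₁ = mgh₂ + ½mv² ⇒ v = √(2g(h₁−h₂)) = √(2·13.3·6.0) = 12.6333 m/s = 45.48 km/h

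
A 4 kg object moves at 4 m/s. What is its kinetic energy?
KE = ½mv² = ½(4)(4)² = 32.0 J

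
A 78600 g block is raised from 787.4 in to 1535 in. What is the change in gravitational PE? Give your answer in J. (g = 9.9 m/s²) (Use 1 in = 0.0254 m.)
Convert to SI: m = 78.6 kg, Δh = 18.989 m
ΔPE = mgΔh = (78.6)(9.9)(18.989) = 14780 J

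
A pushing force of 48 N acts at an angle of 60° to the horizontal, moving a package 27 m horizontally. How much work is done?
W = F·d·cosθ = (48)(27)cos(60°) = 648.0 J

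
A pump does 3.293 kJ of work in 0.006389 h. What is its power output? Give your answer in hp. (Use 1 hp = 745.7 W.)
Convert to SI: W = 3293.0 J, t = 23.0004 s
P = W/t = 3293.0/23.0004 = 143.171 W = 0.192 hp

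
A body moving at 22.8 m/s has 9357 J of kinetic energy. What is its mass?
m = 2·KE/v² = 2·9357/(22.8)² = 36.0 kg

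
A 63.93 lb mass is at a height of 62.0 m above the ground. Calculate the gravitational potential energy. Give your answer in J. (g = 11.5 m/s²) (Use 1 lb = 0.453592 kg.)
Convert to SI: m = 28.9981 kg, h = 62.0 m
PE = mgh = (28.9981)(11.5)(62.0) = 20680 J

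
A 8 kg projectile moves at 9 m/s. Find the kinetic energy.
KE = ½mv² = ½(8)(9)² = 324.0 J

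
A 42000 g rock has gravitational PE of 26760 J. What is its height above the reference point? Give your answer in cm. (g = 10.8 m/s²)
Convert to SI: m = 42.0 kg, PE = 26760.0 J
h = PE/(mg) = 26760.0/(42.0·10.8) = 58.9947 m = 5899 cm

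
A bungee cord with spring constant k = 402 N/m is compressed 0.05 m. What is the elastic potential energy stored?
PE = ½kx² = ½(402)(0.05)² = 0.5025 J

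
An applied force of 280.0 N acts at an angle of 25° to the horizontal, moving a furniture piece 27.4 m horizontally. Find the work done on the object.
W = F·d·cosθ = (280.0)(27.4)cos(25°) = 6953 J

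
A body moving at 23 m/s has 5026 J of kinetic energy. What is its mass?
m = 2·KE/v² = 2·5026/(23)² = 19.0 kg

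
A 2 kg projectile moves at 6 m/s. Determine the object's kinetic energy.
KE = ½mv² = ½(2)(6)² = 36.0 J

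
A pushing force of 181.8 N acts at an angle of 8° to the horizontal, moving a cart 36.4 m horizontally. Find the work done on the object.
W = F·d·cosθ = (181.8)(36.4)cos(8°) = 6553 J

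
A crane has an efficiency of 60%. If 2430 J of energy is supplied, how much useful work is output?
W_out = η·W_in = 0.6·2430 = 1458.0 J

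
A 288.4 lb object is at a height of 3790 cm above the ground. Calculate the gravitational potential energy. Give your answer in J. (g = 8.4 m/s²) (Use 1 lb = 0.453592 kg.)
Convert to SI: m = 130.816 kg, h = 37.9 m
PE = mgh = (130.816)(8.4)(37.9) = 41650 J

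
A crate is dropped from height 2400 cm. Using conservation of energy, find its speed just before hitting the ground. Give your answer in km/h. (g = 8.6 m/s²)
Convert to SI: h = 24.0 m
mgh = ½mv² ⇒ v = √(2gh) = √(2·8.6·24.0) = 20.3175 m/s = 73.14 km/h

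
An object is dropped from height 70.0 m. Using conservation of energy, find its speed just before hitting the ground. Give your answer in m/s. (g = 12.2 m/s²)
mgh = ½mv² ⇒ v = √(2gh) = √(2·12.2·70.0) = 41.33 m/s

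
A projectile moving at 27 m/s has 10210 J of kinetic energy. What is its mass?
m = 2·KE/v² = 2·10210/(27)² = 28.01 kg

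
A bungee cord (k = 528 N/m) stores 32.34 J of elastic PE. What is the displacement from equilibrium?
x = √(2·PE/k) = √(2·32.34/528) = 0.35 m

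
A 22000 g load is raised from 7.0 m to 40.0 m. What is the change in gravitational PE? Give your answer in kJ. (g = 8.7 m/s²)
Convert to SI: m = 22.0 kg, Δh = 33.0 m
ΔPE = mgΔh = (22.0)(8.7)(33.0) = 6316.2 J = 6.316 kJ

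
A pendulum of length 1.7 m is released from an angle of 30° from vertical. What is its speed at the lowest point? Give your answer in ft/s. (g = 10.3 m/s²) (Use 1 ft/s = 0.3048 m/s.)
h = L(1 − cosθ) = 1.7(1 − cos30°) = 0.227757 m
v = √(2gh) = √(2·10.3·0.227757) = 2.16605 m/s = 7.106 ft/s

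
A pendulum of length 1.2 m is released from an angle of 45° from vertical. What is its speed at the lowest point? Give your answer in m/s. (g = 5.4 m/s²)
h = L(1 − cosθ) = 1.2(1 − cos45°) = 0.351472 m
v = √(2gh) = √(2·5.4·0.351472) = 1.948 m/s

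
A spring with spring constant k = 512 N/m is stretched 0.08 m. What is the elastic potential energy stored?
PE = ½kx² = ½(512)(0.08)² = 1.638 J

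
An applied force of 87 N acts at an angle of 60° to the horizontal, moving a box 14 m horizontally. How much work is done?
W = F·d·cosθ = (87)(14)cos(60°) = 609.0 J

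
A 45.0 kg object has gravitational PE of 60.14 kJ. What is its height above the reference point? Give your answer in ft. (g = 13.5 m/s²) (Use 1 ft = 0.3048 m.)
Convert to SI: m = 45.0 kg, PE = 60140.0 J
h = PE/(mg) = 60140.0/(45.0·13.5) = 98.9959 m = 324.8 ft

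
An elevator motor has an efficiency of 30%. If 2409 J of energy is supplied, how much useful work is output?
W_out = η·W_in = 0.3·2409 = 722.7 J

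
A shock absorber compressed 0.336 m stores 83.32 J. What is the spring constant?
k = 2·PE/x² = 2·83.32/(0.336)² = 1476 N/m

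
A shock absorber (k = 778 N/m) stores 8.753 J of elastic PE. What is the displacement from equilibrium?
x = √(2·PE/k) = √(2·8.753/778) = 0.15 m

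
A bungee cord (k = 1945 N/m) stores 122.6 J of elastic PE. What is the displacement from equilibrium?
x = √(2·PE/k) = √(2·122.6/1945) = 0.3551 m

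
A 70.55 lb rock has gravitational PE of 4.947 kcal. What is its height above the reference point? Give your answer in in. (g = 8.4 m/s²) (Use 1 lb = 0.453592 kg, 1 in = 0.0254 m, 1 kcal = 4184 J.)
Convert to SI: m = 32.0009 kg, PE = 20698.2 J
h = PE/(mg) = 20698.2/(32.0009·8.4) = 77.0002 m = 3032 in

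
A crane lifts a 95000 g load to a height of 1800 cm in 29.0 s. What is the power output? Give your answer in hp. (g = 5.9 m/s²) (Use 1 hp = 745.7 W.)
Convert to SI: m = 95.0 kg, h = 18.0 m, t = 29.0 s
P = mgh/t = (95.0)(5.9)(18.0)/29.0 = 347.897 W = 0.4665 hp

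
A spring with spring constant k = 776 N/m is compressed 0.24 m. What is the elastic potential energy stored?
PE = ½kx² = ½(776)(0.24)² = 22.35 J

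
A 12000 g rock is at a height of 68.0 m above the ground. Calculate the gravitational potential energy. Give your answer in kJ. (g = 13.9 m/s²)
Convert to SI: m = 12.0 kg, h = 68.0 m
PE = mgh = (12.0)(13.9)(68.0) = 11342.4 J = 11.34 kJ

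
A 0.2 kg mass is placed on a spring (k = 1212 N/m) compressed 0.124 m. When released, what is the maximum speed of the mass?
½kx² = ½mv² ⇒ v = x√(k/m) = (0.124)√(1212/0.2) = 9.653 m/s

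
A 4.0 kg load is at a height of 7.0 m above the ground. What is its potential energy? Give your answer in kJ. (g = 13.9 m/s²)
PE = mgh = (4.0)(13.9)(7.0) = 389.2 J = 0.3892 kJ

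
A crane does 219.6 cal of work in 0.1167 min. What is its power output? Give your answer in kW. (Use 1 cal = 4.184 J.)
Convert to SI: W = 918.806 J, t = 7.002 s
P = W/t = 918.806/7.002 = 131.221 W = 0.1312 kW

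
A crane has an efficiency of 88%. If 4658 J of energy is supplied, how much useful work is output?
W_out = η·W_in = 0.88·4658 = 4099.04 J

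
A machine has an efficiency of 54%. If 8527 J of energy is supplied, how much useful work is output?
W_out = η·W_in = 0.54·8527 = 4604.58 J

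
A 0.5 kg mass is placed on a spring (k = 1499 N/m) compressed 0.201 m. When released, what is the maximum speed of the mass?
½kx² = ½mv² ⇒ v = x√(k/m) = (0.201)√(1499/0.5) = 11.01 m/s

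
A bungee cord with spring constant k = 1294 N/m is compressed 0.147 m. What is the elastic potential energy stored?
PE = ½kx² = ½(1294)(0.147)² = 13.98 J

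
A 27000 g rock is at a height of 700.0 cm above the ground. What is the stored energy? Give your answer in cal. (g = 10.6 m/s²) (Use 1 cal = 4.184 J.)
Convert to SI: m = 27.0 kg, h = 7.0 m
PE = mgh = (27.0)(10.6)(7.0) = 2003.4 J = 478.8 cal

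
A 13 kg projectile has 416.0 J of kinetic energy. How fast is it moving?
v = √(2·KE/m) = √(2·416.0/13) = 8.0 m/s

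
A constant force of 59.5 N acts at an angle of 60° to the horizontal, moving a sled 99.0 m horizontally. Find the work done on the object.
W = F·d·cosθ = (59.5)(99.0)cos(60°) = 2945 J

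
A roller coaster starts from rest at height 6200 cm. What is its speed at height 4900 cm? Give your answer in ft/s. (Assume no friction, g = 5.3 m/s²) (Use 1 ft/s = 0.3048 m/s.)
Convert to SI: h₁−h₂ = 13.0 m
mgh₁ = mgh₂ + ½mv² ⇒ v = √(2g(h₁−h₂)) = √(2·5.3·13.0) = 11.7388 m/s = 38.51 ft/s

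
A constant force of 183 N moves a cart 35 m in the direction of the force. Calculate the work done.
W = F·d = (183)(35) = 6405 J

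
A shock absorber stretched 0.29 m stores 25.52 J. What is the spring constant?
k = 2·PE/x² = 2·25.52/(0.29)² = 606.9 N/m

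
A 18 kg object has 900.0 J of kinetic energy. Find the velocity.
v = √(2·KE/m) = √(2·900.0/18) = 10.0 m/s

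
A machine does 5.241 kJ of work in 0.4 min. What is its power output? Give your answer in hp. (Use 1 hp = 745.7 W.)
Convert to SI: W = 5241.0 J, t = 24.0 s
P = W/t = 5241.0/24.0 = 218.375 W = 0.2928 hp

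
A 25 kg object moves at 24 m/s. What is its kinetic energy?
KE = ½mv² = ½(25)(24)² = 7200.0 J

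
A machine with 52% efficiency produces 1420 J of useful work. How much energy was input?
W_in = W_out/η = 1420/0.52 = 2731 J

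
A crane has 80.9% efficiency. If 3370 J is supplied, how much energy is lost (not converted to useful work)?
W_lost = W_in(1 − η) = 3370·(1 − 0.809) = 643.7 J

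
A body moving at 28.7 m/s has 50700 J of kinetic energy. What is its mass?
m = 2·KE/v² = 2·50700/(28.7)² = 123.1 kg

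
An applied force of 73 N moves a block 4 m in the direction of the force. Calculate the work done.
W = F·d = (73)(4) = 292.0 J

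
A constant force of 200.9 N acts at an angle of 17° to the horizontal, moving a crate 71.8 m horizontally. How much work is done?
W = F·d·cosθ = (200.9)(71.8)cos(17°) = 13790 J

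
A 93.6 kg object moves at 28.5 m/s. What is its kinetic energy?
KE = ½mv² = ½(93.6)(28.5)² = 38010 J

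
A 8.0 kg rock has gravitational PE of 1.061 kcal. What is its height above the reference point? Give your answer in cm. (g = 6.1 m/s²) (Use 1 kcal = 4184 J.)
Convert to SI: m = 8.0 kg, PE = 4439.22 J
h = PE/(mg) = 4439.22/(8.0·6.1) = 90.9677 m = 9097 cm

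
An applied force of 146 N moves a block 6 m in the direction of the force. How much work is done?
W = F·d = (146)(6) = 876.0 J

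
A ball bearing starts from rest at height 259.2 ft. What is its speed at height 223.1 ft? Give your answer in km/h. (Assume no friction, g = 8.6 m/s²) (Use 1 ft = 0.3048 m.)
Convert to SI: h₁−h₂ = 11.0033 m
mgh₁ = mgh₂ + ½mv² ⇒ v = √(2g(h₁−h₂)) = √(2·8.6·11.0033) = 13.757 m/s = 49.53 km/h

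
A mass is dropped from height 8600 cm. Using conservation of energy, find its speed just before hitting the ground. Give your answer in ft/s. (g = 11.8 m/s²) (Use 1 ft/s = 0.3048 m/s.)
Convert to SI: h = 86.0 m
mgh = ½mv² ⇒ v = √(2gh) = √(2·11.8·86.0) = 45.0511 m/s = 147.8 ft/s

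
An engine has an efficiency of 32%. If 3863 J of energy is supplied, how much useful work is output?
W_out = η·W_in = 0.32·3863 = 1236.16 J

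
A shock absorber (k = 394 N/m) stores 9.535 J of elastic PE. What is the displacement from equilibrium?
x = √(2·PE/k) = √(2·9.535/394) = 0.22 m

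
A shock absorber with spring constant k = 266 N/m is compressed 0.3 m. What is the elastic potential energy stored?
PE = ½kx² = ½(266)(0.3)² = 11.97 J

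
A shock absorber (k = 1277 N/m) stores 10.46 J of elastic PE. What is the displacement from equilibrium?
x = √(2·PE/k) = √(2·10.46/1277) = 0.128 m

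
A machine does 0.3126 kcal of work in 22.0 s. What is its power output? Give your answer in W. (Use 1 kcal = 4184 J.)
Convert to SI: W = 1307.92 J, t = 22.0 s
P = W/t = 1307.92/22.0 = 59.45 W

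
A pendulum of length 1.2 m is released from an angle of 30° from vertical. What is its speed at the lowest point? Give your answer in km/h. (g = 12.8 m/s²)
h = L(1 − cosθ) = 1.2(1 − cos30°) = 0.16077 m
v = √(2gh) = √(2·12.8·0.16077) = 2.02872 m/s = 7.303 km/h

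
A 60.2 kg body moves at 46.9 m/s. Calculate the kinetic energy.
KE = ½mv² = ½(60.2)(46.9)² = 66210 J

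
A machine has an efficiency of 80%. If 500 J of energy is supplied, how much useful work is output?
W_out = η·W_in = 0.8·500 = 400.0 J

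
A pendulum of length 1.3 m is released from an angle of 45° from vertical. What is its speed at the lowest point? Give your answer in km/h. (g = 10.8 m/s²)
h = L(1 − cosθ) = 1.3(1 − cos45°) = 0.380761 m
v = √(2gh) = √(2·10.8·0.380761) = 2.86783 m/s = 10.32 km/h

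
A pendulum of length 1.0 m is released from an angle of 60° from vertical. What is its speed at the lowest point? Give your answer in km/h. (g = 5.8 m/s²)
h = L(1 − cosθ) = 1.0(1 − cos60°) = 0.5 m
v = √(2gh) = √(2·5.8·0.5) = 2.40832 m/s = 8.67 km/h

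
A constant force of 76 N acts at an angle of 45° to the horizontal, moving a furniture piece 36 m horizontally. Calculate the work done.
W = F·d·cosθ = (76)(36)cos(45°) = 1935 J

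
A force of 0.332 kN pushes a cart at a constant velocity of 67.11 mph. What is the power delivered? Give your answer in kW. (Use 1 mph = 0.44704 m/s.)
Convert to SI: F = 332.0 N, v = 30.0009 m/s
P = Fv = (332.0)(30.0009) = 9960.28 W = 9.96 kW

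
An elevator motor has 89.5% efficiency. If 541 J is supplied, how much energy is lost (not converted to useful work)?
W_lost = W_in(1 − η) = 541·(1 − 0.895) = 56.81 J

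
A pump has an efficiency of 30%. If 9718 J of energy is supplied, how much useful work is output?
W_out = η·W_in = 0.3·9718 = 2915.4 J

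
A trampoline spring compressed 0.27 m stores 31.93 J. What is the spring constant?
k = 2·PE/x² = 2·31.93/(0.27)² = 876.0 N/m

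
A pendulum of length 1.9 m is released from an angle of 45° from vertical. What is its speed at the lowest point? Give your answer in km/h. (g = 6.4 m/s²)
h = L(1 − cosθ) = 1.9(1 − cos45°) = 0.556497 m
v = √(2gh) = √(2·6.4·0.556497) = 2.66893 m/s = 9.608 km/h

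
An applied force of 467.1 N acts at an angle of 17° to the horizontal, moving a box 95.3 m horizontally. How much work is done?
W = F·d·cosθ = (467.1)(95.3)cos(17°) = 42570 J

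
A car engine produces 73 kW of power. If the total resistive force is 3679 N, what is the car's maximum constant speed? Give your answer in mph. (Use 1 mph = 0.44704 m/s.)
P = Fv ⇒ v = P/F = 73000 W/3679.0 N = 19.8423 m/s = 44.39 mph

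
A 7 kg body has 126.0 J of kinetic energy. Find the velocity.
v = √(2·KE/m) = √(2·126.0/7) = 6.0 m/s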